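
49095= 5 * 9819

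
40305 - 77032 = - 36727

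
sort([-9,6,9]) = [ - 9, 6,9]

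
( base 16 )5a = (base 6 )230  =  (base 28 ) 36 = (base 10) 90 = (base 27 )39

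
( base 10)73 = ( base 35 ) 23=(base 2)1001001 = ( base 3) 2201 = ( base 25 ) 2n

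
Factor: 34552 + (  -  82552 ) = -2^7*3^1*5^3 = -48000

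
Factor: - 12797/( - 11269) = 67/59  =  59^( - 1)*67^1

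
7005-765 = 6240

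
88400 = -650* (  -  136) 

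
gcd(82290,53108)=2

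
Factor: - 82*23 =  - 1886 = - 2^1*23^1*41^1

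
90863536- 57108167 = 33755369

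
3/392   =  3/392 =0.01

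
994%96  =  34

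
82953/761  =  82953/761 =109.01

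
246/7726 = 123/3863 =0.03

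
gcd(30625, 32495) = 5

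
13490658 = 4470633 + 9020025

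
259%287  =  259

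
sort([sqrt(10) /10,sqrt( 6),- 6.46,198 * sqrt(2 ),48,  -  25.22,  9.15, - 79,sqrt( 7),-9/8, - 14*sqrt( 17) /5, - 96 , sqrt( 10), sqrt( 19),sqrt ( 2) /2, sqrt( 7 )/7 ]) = [  -  96,-79, - 25.22, - 14*sqrt( 17 ) /5, - 6.46, - 9/8, sqrt( 10 )/10,sqrt(7) /7,sqrt( 2)/2, sqrt ( 6 ),sqrt(7),sqrt( 10 ),sqrt(19 ),9.15, 48, 198*sqrt(2 ) ]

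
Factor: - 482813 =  - 37^1*13049^1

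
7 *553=3871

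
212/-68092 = -1 + 16970/17023 =- 0.00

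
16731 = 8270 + 8461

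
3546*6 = 21276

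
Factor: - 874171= - 19^1* 139^1*331^1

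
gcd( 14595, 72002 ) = 973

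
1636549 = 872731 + 763818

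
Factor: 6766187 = 17^1 * 398011^1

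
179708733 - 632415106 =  - 452706373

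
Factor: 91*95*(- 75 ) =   -  3^1*5^3 * 7^1*13^1*19^1 = - 648375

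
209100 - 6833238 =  - 6624138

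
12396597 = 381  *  32537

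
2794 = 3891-1097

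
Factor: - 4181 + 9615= 2^1*11^1*13^1*19^1 = 5434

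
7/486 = 7/486=0.01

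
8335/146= 57 + 13/146  =  57.09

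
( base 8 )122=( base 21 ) 3J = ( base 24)3A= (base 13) 64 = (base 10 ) 82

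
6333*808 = 5117064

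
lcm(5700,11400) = 11400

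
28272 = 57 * 496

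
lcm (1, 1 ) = 1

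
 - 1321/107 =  - 13 + 70/107 = - 12.35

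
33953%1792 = 1697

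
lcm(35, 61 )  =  2135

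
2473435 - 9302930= - 6829495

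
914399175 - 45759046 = 868640129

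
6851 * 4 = 27404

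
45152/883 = 45152/883 = 51.13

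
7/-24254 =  - 1 + 24247/24254 = - 0.00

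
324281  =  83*3907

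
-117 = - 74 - 43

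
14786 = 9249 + 5537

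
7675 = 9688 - 2013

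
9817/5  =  1963 + 2/5 = 1963.40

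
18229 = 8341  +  9888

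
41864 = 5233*8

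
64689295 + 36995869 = 101685164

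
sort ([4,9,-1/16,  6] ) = [ - 1/16,  4,  6, 9]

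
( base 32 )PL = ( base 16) 335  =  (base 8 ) 1465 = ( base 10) 821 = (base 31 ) QF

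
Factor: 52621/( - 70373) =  - 101^1*521^1 * 70373^( - 1) 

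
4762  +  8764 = 13526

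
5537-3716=1821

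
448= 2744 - 2296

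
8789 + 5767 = 14556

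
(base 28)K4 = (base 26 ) li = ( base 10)564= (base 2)1000110100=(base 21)15i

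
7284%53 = 23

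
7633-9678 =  - 2045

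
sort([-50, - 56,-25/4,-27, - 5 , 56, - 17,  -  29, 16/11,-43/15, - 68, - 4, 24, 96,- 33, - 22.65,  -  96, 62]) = [-96, - 68, - 56,  -  50,-33, - 29, - 27,- 22.65, - 17 , - 25/4,-5,-4, - 43/15, 16/11,24, 56,62, 96]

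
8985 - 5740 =3245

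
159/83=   159/83 = 1.92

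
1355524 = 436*3109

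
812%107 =63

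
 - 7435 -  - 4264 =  - 3171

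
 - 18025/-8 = 18025/8 = 2253.12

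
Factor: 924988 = 2^2*71^1*3257^1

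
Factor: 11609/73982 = 2^(-1)*13^1*19^1 * 47^1 *71^(-1)*521^(- 1 ) 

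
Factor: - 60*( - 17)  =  2^2*3^1*5^1*17^1 = 1020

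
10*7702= 77020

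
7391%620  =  571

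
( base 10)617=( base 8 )1151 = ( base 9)755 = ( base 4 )21221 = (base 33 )IN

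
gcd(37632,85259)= 1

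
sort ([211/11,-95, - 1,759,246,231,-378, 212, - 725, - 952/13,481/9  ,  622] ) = [ - 725 , - 378, - 95, - 952/13, - 1,211/11,481/9, 212,231,246,622,759] 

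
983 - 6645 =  - 5662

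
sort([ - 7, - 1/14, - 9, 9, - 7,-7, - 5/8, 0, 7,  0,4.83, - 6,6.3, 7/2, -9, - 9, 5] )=[ - 9, - 9, - 9, - 7, - 7, -7, - 6, - 5/8, - 1/14,0, 0, 7/2, 4.83, 5, 6.3,7, 9 ]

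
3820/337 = 11  +  113/337 = 11.34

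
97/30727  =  97/30727 =0.00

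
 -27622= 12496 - 40118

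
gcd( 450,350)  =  50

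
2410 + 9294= 11704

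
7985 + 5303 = 13288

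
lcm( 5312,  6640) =26560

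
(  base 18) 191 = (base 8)747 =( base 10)487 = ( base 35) dw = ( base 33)EP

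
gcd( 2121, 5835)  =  3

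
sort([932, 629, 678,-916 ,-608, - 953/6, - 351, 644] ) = [ - 916, - 608, - 351 , - 953/6, 629, 644, 678, 932] 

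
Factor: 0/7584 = 0 = 0^1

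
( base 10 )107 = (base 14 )79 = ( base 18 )5H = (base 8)153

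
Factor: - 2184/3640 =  - 3^1 * 5^( - 1) =- 3/5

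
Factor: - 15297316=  - 2^2*541^1*7069^1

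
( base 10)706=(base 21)1CD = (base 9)864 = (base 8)1302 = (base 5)10311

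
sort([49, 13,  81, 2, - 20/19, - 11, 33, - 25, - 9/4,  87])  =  [- 25, - 11, - 9/4,-20/19,2,13,33, 49,81, 87]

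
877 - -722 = 1599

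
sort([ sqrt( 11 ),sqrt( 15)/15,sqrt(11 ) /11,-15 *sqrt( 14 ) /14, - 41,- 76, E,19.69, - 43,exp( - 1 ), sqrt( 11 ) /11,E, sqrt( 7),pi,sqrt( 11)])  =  [-76, - 43, - 41,  -  15* sqrt (14 ) /14,  sqrt(15)/15, sqrt (11)/11,sqrt( 11 )/11, exp( - 1)  ,  sqrt( 7),  E,E, pi,sqrt( 11),sqrt (11 ),19.69 ] 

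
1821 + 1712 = 3533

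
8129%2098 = 1835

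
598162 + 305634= 903796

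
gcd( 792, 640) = 8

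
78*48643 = 3794154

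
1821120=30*60704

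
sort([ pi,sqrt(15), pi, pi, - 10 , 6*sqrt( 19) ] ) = [ - 10 , pi, pi,pi,  sqrt( 15 ), 6 * sqrt(19) ] 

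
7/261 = 7/261 = 0.03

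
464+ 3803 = 4267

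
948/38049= 316/12683=0.02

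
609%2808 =609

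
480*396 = 190080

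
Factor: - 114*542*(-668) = 41274384 = 2^4*3^1*19^1* 167^1 *271^1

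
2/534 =1/267 = 0.00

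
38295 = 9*4255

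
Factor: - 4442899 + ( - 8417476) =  - 5^3*11^1*47^1*199^1 = -  12860375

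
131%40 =11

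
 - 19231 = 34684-53915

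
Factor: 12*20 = 2^4*3^1*5^1 = 240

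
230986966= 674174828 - 443187862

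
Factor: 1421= 7^2*29^1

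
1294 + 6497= 7791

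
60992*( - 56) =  - 3415552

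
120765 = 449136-328371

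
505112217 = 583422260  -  78310043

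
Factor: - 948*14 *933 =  - 2^3 * 3^2 * 7^1 * 79^1 * 311^1 = - 12382776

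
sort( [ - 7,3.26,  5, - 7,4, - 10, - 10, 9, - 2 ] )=[-10, - 10, - 7,  -  7,-2,3.26,  4 , 5, 9]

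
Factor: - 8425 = -5^2*337^1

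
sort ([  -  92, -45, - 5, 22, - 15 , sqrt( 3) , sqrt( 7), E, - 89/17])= [ - 92, - 45, - 15, -89/17,  -  5, sqrt( 3 ), sqrt( 7),E , 22]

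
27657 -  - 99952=127609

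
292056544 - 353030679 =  - 60974135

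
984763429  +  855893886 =1840657315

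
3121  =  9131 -6010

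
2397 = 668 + 1729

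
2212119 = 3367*657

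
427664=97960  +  329704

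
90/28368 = 5/1576 = 0.00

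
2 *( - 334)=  - 668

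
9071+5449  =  14520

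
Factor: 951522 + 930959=23^1*81847^1 = 1882481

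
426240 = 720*592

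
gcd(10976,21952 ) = 10976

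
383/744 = 383/744=0.51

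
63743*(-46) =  - 2932178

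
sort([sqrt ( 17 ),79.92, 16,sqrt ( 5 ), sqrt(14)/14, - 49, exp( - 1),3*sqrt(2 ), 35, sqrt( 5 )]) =[ - 49, sqrt(14) /14,exp(-1 ),  sqrt( 5),sqrt( 5), sqrt (17),3*sqrt( 2 ),16, 35, 79.92]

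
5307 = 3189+2118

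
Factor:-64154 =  - 2^1 *32077^1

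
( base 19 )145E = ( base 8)20334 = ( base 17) 1c1e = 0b10000011011100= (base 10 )8412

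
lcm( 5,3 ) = 15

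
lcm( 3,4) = 12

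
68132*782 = 53279224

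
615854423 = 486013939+129840484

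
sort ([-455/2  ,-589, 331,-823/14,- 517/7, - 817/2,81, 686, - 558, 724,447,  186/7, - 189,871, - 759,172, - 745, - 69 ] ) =[ - 759, -745, - 589, - 558, - 817/2, - 455/2, -189  , - 517/7,  -  69, - 823/14 , 186/7,81, 172,331, 447,686,724, 871 ]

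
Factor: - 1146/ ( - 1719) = 2^1*3^( - 1 ) = 2/3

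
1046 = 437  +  609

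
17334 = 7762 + 9572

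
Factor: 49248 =2^5*3^4*19^1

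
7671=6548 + 1123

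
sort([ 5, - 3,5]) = [ - 3, 5, 5]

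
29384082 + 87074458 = 116458540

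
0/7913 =0 = 0.00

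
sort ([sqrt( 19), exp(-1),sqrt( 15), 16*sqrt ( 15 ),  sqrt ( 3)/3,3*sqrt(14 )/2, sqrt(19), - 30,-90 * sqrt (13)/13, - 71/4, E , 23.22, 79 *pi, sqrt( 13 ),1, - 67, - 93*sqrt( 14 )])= [-93 * sqrt( 14 ) ,-67,  -  30, -90*sqrt (13)/13, - 71/4,exp( - 1),sqrt( 3)/3,1,E,sqrt (13)  ,  sqrt( 15),sqrt( 19),sqrt( 19),3 *sqrt( 14)/2  ,  23.22,16*sqrt( 15) , 79*pi]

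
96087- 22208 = 73879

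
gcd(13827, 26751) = 3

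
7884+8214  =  16098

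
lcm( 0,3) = 0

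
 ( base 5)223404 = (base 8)17453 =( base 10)7979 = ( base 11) 5AA4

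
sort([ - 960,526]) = [ - 960,526]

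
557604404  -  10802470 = 546801934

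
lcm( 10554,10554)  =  10554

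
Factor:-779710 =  - 2^1*5^1*103^1*757^1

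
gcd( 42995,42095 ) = 5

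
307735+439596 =747331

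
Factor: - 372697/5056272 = - 28669/388944 = - 2^(  -  4)*3^(- 2 )*37^( - 1 ) *73^( - 1)*28669^1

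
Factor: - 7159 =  - 7159^1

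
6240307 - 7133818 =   -  893511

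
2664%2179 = 485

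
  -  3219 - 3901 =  - 7120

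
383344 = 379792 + 3552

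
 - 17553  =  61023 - 78576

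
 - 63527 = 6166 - 69693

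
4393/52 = 4393/52=84.48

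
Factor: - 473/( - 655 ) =5^( - 1 )*11^1*43^1*131^( - 1)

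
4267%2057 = 153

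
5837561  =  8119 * 719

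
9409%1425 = 859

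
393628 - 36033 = 357595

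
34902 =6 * 5817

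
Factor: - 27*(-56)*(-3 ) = -2^3*3^4*7^1 = - 4536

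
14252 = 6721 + 7531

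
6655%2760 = 1135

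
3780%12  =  0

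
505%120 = 25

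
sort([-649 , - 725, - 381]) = [ - 725, - 649 ,-381 ] 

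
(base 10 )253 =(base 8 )375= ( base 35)78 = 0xFD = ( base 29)8L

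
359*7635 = 2740965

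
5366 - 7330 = -1964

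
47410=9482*5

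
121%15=1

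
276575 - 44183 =232392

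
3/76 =3/76 = 0.04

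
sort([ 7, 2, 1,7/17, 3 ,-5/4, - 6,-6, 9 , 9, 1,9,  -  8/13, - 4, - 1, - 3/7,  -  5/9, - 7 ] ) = [-7, - 6, - 6, - 4,  -  5/4,- 1, - 8/13, - 5/9, - 3/7,7/17, 1,1,2, 3, 7,9, 9,9]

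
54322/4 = 13580 + 1/2 = 13580.50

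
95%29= 8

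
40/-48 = -5/6=-0.83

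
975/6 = 162 + 1/2 = 162.50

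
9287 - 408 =8879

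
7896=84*94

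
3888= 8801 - 4913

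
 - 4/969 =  - 1 + 965/969 = - 0.00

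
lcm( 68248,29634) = 2252184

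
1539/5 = 307 + 4/5 = 307.80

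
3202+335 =3537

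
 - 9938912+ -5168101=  - 15107013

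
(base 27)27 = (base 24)2d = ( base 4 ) 331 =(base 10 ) 61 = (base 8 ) 75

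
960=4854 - 3894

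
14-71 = -57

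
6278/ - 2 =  - 3139+0/1  =  - 3139.00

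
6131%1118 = 541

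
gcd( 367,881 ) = 1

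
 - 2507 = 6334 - 8841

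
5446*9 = 49014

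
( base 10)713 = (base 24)15h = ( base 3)222102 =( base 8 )1311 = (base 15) 328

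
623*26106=16264038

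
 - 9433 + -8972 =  - 18405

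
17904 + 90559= 108463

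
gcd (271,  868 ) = 1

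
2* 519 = 1038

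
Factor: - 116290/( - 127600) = 401/440=2^( - 3)*5^( - 1)*11^(  -  1)*401^1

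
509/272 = 509/272=1.87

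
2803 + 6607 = 9410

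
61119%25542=10035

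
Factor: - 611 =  - 13^1*47^1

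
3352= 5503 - 2151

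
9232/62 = 4616/31 = 148.90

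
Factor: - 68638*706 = - 2^2*353^1  *  34319^1= -48458428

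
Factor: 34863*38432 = 2^5*3^1*1201^1*11621^1 = 1339854816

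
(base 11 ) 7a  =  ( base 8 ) 127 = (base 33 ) 2L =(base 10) 87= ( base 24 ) 3F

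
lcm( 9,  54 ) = 54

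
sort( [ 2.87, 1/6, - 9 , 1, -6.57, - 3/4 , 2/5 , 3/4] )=[ - 9, - 6.57 , - 3/4, 1/6,  2/5,3/4, 1, 2.87]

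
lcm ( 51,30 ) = 510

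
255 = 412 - 157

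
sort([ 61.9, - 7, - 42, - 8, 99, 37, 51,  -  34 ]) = [ - 42, - 34, - 8, - 7 , 37, 51,61.9,99 ]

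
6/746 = 3/373  =  0.01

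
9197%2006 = 1173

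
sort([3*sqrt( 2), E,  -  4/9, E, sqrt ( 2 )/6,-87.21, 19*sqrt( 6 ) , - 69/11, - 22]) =[ - 87.21, - 22,  -  69/11, - 4/9,sqrt( 2)/6,E, E , 3*sqrt( 2 ),  19*sqrt(6 ) ]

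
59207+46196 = 105403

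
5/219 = 5/219 = 0.02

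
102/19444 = 51/9722 = 0.01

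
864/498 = 1 + 61/83 =1.73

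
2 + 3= 5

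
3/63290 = 3/63290= 0.00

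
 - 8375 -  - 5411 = - 2964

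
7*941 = 6587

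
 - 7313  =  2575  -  9888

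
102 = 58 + 44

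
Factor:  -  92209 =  - 13^1*41^1 * 173^1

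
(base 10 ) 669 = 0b1010011101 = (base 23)162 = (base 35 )j4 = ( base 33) k9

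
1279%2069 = 1279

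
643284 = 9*71476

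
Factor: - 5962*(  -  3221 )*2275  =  43688194550 = 2^1*5^2 * 7^1 * 11^1*13^1*271^1*3221^1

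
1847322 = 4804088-2956766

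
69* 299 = 20631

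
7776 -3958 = 3818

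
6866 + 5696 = 12562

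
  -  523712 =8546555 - 9070267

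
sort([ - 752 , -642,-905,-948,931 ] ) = [ - 948,-905, - 752, - 642,931] 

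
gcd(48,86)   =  2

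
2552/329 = 7+249/329=7.76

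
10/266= 5/133 = 0.04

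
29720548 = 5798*5126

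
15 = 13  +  2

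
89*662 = 58918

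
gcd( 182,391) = 1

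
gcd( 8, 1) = 1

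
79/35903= 79/35903 = 0.00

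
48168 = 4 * 12042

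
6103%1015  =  13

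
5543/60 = 5543/60 = 92.38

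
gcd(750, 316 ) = 2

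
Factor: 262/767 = 2^1 *13^( - 1)*59^( - 1) * 131^1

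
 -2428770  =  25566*(-95 )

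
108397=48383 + 60014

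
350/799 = 350/799 = 0.44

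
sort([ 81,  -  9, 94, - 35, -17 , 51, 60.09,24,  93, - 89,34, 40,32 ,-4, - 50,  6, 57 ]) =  [ - 89,-50,  -  35,-17 , - 9, - 4,6,24,32,34,  40, 51,57 , 60.09,  81 , 93,  94] 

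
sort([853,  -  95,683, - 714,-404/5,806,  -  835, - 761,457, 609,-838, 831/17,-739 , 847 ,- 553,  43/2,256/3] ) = [-838, - 835, - 761, - 739,-714, - 553, - 95,  -  404/5, 43/2,831/17  ,  256/3,457,609,683, 806,847,853] 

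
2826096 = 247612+2578484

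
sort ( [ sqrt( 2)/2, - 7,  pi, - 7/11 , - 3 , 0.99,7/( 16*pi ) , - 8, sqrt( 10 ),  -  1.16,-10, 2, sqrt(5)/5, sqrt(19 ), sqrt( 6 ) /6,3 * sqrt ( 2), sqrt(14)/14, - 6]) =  [ - 10, - 8, - 7, - 6, - 3, - 1.16, - 7/11, 7/(16*pi), sqrt( 14)/14,sqrt(6 ) /6, sqrt(5 )/5, sqrt( 2 ) /2,0.99,  2,pi, sqrt (10), 3 *sqrt( 2 ), sqrt(19)]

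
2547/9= 283 = 283.00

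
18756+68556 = 87312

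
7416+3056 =10472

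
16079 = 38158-22079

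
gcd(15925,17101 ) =49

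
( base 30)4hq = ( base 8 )10050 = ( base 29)4QI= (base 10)4136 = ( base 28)57k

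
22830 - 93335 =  - 70505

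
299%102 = 95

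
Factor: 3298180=2^2 * 5^1*37^1*4457^1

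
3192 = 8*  399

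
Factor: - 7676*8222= -2^3 *19^1 * 101^1 * 4111^1 = - 63112072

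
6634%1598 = 242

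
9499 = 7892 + 1607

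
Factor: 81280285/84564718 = 2^( - 1 )* 5^1*7^( - 1 )*6040337^( - 1)*16256057^1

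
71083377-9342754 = 61740623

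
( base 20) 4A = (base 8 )132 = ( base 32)2q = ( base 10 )90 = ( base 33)2O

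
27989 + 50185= 78174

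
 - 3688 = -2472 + - 1216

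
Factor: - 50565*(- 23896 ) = 1208301240 = 2^3*3^1*5^1*29^1*103^1*3371^1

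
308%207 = 101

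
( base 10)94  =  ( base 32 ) 2u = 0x5E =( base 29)37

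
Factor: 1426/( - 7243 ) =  - 2^1*23^1*31^1*7243^( - 1)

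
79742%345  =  47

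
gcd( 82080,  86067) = 9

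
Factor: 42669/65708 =2^(  -  2 )*3^2*11^1*431^1* 16427^( - 1) 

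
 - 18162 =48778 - 66940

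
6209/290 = 21 + 119/290 = 21.41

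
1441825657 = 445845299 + 995980358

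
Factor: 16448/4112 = 2^2 = 4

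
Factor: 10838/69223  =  2^1*7^(-1 )*11^(-1)*29^(  -  1)*31^( - 1) * 5419^1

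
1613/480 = 1613/480 = 3.36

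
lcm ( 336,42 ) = 336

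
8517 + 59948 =68465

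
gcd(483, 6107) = 1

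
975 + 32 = 1007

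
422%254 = 168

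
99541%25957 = 21670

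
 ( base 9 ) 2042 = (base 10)1496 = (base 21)385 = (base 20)3EG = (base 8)2730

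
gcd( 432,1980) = 36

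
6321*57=360297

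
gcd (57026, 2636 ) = 2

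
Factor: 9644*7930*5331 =407698460520 = 2^3*3^1* 5^1* 13^1*61^1*1777^1*2411^1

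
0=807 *0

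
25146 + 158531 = 183677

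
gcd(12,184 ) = 4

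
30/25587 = 10/8529 = 0.00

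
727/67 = 727/67 = 10.85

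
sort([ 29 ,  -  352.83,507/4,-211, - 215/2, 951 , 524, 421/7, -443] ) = [ - 443, - 352.83, - 211 , -215/2,29, 421/7  ,  507/4 , 524 , 951]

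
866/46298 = 433/23149 = 0.02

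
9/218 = 9/218 =0.04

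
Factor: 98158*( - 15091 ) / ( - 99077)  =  1481302378/99077 = 2^1*11^(-1)*17^1*2887^1*9007^( - 1)*15091^1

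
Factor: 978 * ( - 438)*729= - 2^2*3^8 * 73^1 * 163^1=- 312277356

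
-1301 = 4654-5955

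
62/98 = 31/49  =  0.63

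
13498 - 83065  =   - 69567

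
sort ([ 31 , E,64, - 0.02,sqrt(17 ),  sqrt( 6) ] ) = [ - 0.02, sqrt( 6),E, sqrt( 17), 31 , 64 ] 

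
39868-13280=26588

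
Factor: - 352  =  - 2^5*11^1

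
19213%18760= 453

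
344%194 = 150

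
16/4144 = 1/259 = 0.00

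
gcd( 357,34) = 17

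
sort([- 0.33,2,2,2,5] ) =[-0.33,2,2,2,5] 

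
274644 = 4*68661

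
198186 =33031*6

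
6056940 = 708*8555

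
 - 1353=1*( - 1353 ) 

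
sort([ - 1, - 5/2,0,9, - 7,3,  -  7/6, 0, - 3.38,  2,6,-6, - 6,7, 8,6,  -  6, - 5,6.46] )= [-7, -6, - 6, - 6, - 5 , - 3.38,  -  5/2,  -  7/6,  -  1,0,0, 2,3, 6 , 6,  6.46,7,8, 9 ] 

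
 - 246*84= -20664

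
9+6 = 15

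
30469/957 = 31+802/957=31.84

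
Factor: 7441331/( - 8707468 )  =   - 2^(  -  2 )*7^( - 1 )*11^( - 1 )*17^(-1 ) * 19^1*457^1*857^1*1663^( - 1) 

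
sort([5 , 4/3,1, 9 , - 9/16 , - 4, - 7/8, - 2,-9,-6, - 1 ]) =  [-9,-6, - 4, - 2, - 1,  -  7/8, - 9/16, 1, 4/3,5,9 ]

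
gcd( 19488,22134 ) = 42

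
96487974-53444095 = 43043879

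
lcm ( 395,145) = 11455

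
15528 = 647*24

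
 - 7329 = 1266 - 8595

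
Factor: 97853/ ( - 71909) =- 7^2* 1997^1*71909^( - 1 )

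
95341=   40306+55035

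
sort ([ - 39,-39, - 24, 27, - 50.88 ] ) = [ - 50.88, - 39,  -  39, - 24,27 ] 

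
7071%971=274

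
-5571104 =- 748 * 7448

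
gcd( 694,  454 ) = 2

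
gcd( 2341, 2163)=1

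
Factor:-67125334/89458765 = - 2^1*5^ ( - 1 )*11^(-1 ) * 29^( - 1 )*56087^( - 1)*33562667^1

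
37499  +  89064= 126563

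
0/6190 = 0 = 0.00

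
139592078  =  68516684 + 71075394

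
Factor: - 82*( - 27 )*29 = 64206 = 2^1*3^3*29^1*41^1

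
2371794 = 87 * 27262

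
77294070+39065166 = 116359236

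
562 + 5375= 5937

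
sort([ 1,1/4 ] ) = [ 1/4, 1]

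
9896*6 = 59376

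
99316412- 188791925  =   -89475513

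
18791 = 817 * 23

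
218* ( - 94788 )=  - 20663784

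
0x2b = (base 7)61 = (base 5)133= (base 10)43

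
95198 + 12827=108025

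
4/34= 2/17 = 0.12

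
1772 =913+859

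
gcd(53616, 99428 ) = 4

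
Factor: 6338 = 2^1*3169^1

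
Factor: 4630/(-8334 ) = -5/9 = - 3^( - 2)*5^1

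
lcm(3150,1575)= 3150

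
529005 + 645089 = 1174094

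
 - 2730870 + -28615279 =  - 31346149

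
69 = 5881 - 5812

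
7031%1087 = 509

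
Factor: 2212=2^2*7^1*79^1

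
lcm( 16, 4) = 16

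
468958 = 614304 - 145346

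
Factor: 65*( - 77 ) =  - 5^1*7^1*11^1*13^1 = - 5005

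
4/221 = 4/221  =  0.02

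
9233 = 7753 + 1480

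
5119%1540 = 499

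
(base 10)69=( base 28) 2d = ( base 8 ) 105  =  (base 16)45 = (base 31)27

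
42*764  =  32088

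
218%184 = 34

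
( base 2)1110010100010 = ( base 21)gd1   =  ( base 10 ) 7330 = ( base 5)213310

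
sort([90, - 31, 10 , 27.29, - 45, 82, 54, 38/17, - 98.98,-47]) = [- 98.98, - 47,  -  45, - 31,38/17, 10, 27.29  ,  54,82 , 90]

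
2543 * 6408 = 16295544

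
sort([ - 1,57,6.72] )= [-1, 6.72, 57]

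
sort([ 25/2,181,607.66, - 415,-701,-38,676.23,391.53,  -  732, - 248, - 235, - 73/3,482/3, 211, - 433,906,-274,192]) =[ - 732 ,  -  701, - 433, - 415, - 274, - 248 , - 235, - 38,-73/3,25/2,482/3, 181,  192,211, 391.53,607.66,676.23,906]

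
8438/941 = 8438/941  =  8.97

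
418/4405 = 418/4405  =  0.09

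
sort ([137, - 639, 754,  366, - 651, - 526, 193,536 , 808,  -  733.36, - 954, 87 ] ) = [ - 954, - 733.36,  -  651, - 639, - 526, 87, 137, 193,  366, 536, 754, 808 ]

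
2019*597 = 1205343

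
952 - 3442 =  - 2490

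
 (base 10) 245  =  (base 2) 11110101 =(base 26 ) 9B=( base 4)3311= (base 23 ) AF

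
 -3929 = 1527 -5456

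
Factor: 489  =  3^1*163^1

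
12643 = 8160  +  4483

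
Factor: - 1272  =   - 2^3 * 3^1 * 53^1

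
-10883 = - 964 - 9919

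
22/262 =11/131 = 0.08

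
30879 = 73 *423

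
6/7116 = 1/1186  =  0.00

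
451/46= 451/46 = 9.80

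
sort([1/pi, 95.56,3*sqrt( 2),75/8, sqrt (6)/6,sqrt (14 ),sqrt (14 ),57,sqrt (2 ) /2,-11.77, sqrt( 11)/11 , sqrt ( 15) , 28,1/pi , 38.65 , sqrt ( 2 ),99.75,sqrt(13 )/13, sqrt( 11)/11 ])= [ - 11.77,sqrt(13 )/13, sqrt( 11) /11,sqrt(11)/11,1/pi,1/pi,sqrt( 6)/6,sqrt(2 ) /2,sqrt(2 ),sqrt (14 ), sqrt ( 14),sqrt( 15),3*sqrt(2) , 75/8,28,38.65,57,95.56, 99.75] 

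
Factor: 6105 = 3^1*5^1*11^1 * 37^1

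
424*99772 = 42303328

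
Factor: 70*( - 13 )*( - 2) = 2^2*5^1 * 7^1*13^1 = 1820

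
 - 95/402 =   -  1 + 307/402 = - 0.24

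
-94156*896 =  - 84363776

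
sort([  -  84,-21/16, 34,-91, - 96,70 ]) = [ - 96, - 91,-84, - 21/16, 34,70]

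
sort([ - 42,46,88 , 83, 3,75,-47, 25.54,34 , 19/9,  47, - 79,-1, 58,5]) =[ - 79, - 47, - 42, - 1,  19/9,3,5,  25.54,34,46,47, 58, 75,  83,88 ]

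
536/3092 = 134/773 = 0.17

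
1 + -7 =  - 6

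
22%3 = 1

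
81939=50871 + 31068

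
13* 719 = 9347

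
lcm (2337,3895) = 11685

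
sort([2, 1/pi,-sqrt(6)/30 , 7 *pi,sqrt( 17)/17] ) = [-sqrt( 6)/30,sqrt(17)/17, 1/pi, 2,7 * pi ] 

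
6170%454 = 268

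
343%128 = 87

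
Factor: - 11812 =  - 2^2*2953^1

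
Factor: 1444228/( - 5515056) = - 2^( - 2)* 3^ ( - 2 )*19^1*31^1*613^1*38299^ ( - 1) =- 361057/1378764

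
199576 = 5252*38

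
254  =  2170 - 1916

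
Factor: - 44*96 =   -  4224 = -2^7*3^1*11^1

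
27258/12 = 4543/2 = 2271.50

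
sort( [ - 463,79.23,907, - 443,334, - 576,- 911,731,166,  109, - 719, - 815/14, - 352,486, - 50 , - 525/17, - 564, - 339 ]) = [-911, - 719,- 576, - 564, - 463,  -  443,  -  352,-339, - 815/14, - 50,  -  525/17, 79.23, 109,166, 334,486,731, 907] 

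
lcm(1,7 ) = 7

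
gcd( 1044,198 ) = 18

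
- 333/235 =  - 333/235 = - 1.42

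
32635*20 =652700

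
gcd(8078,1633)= 1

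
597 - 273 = 324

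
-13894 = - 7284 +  - 6610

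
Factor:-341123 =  - 341123^1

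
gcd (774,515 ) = 1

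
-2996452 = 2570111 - 5566563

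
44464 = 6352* 7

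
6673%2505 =1663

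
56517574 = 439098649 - 382581075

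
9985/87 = 9985/87 = 114.77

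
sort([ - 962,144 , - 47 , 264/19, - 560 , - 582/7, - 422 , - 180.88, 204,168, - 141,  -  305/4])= [-962, - 560, - 422, - 180.88, - 141, - 582/7 , - 305/4, - 47,  264/19, 144 , 168,204]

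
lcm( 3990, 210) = 3990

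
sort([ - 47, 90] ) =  [-47,90 ]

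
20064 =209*96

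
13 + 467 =480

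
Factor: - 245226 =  -2^1*3^1  *23^1  *  1777^1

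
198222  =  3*66074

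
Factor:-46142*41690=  - 2^2*5^1*11^1*379^1*23071^1=- 1923659980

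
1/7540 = 1/7540=0.00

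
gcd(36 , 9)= 9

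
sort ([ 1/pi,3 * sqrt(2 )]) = [ 1/pi, 3*sqrt(2 )]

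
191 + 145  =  336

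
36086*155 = 5593330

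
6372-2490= 3882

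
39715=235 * 169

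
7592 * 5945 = 45134440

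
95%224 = 95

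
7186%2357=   115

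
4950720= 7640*648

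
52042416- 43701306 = 8341110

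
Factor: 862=2^1*431^1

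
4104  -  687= 3417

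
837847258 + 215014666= 1052861924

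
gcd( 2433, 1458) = 3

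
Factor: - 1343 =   -  17^1*79^1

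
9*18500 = 166500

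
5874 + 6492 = 12366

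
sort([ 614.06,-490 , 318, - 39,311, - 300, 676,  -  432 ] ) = [-490, - 432,- 300, - 39,311, 318, 614.06, 676]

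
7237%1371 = 382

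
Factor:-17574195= - 3^1*5^1*181^1*6473^1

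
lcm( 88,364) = 8008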